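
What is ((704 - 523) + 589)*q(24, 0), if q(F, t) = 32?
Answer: 24640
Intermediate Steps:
((704 - 523) + 589)*q(24, 0) = ((704 - 523) + 589)*32 = (181 + 589)*32 = 770*32 = 24640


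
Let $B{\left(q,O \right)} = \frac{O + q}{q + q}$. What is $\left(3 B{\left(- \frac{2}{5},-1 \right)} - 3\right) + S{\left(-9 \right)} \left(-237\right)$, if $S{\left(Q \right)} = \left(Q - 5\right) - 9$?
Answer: $\frac{21813}{4} \approx 5453.3$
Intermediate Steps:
$S{\left(Q \right)} = -14 + Q$ ($S{\left(Q \right)} = \left(-5 + Q\right) - 9 = -14 + Q$)
$B{\left(q,O \right)} = \frac{O + q}{2 q}$
$\left(3 B{\left(- \frac{2}{5},-1 \right)} - 3\right) + S{\left(-9 \right)} \left(-237\right) = \left(3 \frac{-1 - \frac{2}{5}}{2 \left(- \frac{2}{5}\right)} - 3\right) + \left(-14 - 9\right) \left(-237\right) = \left(3 \frac{-1 - \frac{2}{5}}{2 \left(\left(-2\right) \frac{1}{5}\right)} - 3\right) - -5451 = \left(3 \frac{-1 - \frac{2}{5}}{2 \left(- \frac{2}{5}\right)} - 3\right) + 5451 = \left(3 \cdot \frac{1}{2} \left(- \frac{5}{2}\right) \left(- \frac{7}{5}\right) - 3\right) + 5451 = \left(3 \cdot \frac{7}{4} - 3\right) + 5451 = \left(\frac{21}{4} - 3\right) + 5451 = \frac{9}{4} + 5451 = \frac{21813}{4}$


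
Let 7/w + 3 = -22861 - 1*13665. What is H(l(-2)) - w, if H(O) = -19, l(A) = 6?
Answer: -694044/36529 ≈ -19.000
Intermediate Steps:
w = -7/36529 (w = 7/(-3 + (-22861 - 1*13665)) = 7/(-3 + (-22861 - 13665)) = 7/(-3 - 36526) = 7/(-36529) = 7*(-1/36529) = -7/36529 ≈ -0.00019163)
H(l(-2)) - w = -19 - 1*(-7/36529) = -19 + 7/36529 = -694044/36529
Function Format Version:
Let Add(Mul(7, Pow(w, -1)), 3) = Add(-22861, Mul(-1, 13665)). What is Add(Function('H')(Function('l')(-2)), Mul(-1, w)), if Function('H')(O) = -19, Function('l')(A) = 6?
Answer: Rational(-694044, 36529) ≈ -19.000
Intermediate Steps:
w = Rational(-7, 36529) (w = Mul(7, Pow(Add(-3, Add(-22861, Mul(-1, 13665))), -1)) = Mul(7, Pow(Add(-3, Add(-22861, -13665)), -1)) = Mul(7, Pow(Add(-3, -36526), -1)) = Mul(7, Pow(-36529, -1)) = Mul(7, Rational(-1, 36529)) = Rational(-7, 36529) ≈ -0.00019163)
Add(Function('H')(Function('l')(-2)), Mul(-1, w)) = Add(-19, Mul(-1, Rational(-7, 36529))) = Add(-19, Rational(7, 36529)) = Rational(-694044, 36529)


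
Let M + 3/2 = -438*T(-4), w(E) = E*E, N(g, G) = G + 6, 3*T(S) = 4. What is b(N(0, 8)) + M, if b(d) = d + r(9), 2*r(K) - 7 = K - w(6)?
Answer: -1163/2 ≈ -581.50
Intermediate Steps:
T(S) = 4/3 (T(S) = (⅓)*4 = 4/3)
N(g, G) = 6 + G
w(E) = E²
M = -1171/2 (M = -3/2 - 438*4/3 = -3/2 - 584 = -1171/2 ≈ -585.50)
r(K) = -29/2 + K/2 (r(K) = 7/2 + (K - 1*6²)/2 = 7/2 + (K - 1*36)/2 = 7/2 + (K - 36)/2 = 7/2 + (-36 + K)/2 = 7/2 + (-18 + K/2) = -29/2 + K/2)
b(d) = -10 + d (b(d) = d + (-29/2 + (½)*9) = d + (-29/2 + 9/2) = d - 10 = -10 + d)
b(N(0, 8)) + M = (-10 + (6 + 8)) - 1171/2 = (-10 + 14) - 1171/2 = 4 - 1171/2 = -1163/2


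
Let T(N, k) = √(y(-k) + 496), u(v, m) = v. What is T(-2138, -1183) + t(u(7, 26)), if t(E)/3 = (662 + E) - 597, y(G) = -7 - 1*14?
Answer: 216 + 5*√19 ≈ 237.79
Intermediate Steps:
y(G) = -21 (y(G) = -7 - 14 = -21)
T(N, k) = 5*√19 (T(N, k) = √(-21 + 496) = √475 = 5*√19)
t(E) = 195 + 3*E (t(E) = 3*((662 + E) - 597) = 3*(65 + E) = 195 + 3*E)
T(-2138, -1183) + t(u(7, 26)) = 5*√19 + (195 + 3*7) = 5*√19 + (195 + 21) = 5*√19 + 216 = 216 + 5*√19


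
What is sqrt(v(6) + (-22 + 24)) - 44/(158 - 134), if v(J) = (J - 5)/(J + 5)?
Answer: -11/6 + sqrt(253)/11 ≈ -0.38734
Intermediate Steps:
v(J) = (-5 + J)/(5 + J)
sqrt(v(6) + (-22 + 24)) - 44/(158 - 134) = sqrt((-5 + 6)/(5 + 6) + (-22 + 24)) - 44/(158 - 134) = sqrt(1/11 + 2) - 44/24 = sqrt((1/11)*1 + 2) + (1/24)*(-44) = sqrt(1/11 + 2) - 11/6 = sqrt(23/11) - 11/6 = sqrt(253)/11 - 11/6 = -11/6 + sqrt(253)/11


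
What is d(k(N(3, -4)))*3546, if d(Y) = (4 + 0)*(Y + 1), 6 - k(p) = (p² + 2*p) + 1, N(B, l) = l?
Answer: -28368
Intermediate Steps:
k(p) = 5 - p² - 2*p (k(p) = 6 - ((p² + 2*p) + 1) = 6 - (1 + p² + 2*p) = 6 + (-1 - p² - 2*p) = 5 - p² - 2*p)
d(Y) = 4 + 4*Y (d(Y) = 4*(1 + Y) = 4 + 4*Y)
d(k(N(3, -4)))*3546 = (4 + 4*(5 - 1*(-4)² - 2*(-4)))*3546 = (4 + 4*(5 - 1*16 + 8))*3546 = (4 + 4*(5 - 16 + 8))*3546 = (4 + 4*(-3))*3546 = (4 - 12)*3546 = -8*3546 = -28368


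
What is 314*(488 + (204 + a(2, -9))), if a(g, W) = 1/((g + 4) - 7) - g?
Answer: 216346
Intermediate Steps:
a(g, W) = 1/(-3 + g) - g (a(g, W) = 1/((4 + g) - 7) - g = 1/(-3 + g) - g)
314*(488 + (204 + a(2, -9))) = 314*(488 + (204 + (1 - 1*2**2 + 3*2)/(-3 + 2))) = 314*(488 + (204 + (1 - 1*4 + 6)/(-1))) = 314*(488 + (204 - (1 - 4 + 6))) = 314*(488 + (204 - 1*3)) = 314*(488 + (204 - 3)) = 314*(488 + 201) = 314*689 = 216346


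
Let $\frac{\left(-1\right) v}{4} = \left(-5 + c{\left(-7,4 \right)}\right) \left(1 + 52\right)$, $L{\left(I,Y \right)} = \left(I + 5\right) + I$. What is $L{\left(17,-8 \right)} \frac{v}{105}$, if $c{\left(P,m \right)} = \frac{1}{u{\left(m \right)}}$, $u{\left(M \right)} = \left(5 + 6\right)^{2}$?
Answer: $\frac{1664624}{4235} \approx 393.06$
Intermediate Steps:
$u{\left(M \right)} = 121$ ($u{\left(M \right)} = 11^{2} = 121$)
$c{\left(P,m \right)} = \frac{1}{121}$
$L{\left(I,Y \right)} = 5 + 2 I$ ($L{\left(I,Y \right)} = \left(5 + I\right) + I = 5 + 2 I$)
$v = \frac{128048}{121}$ ($v = - 4 \left(-5 + \frac{1}{121}\right) \left(1 + 52\right) = - 4 \left(\left(- \frac{604}{121}\right) 53\right) = \left(-4\right) \left(- \frac{32012}{121}\right) = \frac{128048}{121} \approx 1058.2$)
$L{\left(17,-8 \right)} \frac{v}{105} = \left(5 + 2 \cdot 17\right) \frac{128048}{121 \cdot 105} = \left(5 + 34\right) \frac{128048}{121} \cdot \frac{1}{105} = 39 \cdot \frac{128048}{12705} = \frac{1664624}{4235}$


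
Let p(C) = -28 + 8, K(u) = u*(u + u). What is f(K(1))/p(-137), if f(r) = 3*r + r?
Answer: -2/5 ≈ -0.40000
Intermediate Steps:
K(u) = 2*u**2 (K(u) = u*(2*u) = 2*u**2)
f(r) = 4*r
p(C) = -20
f(K(1))/p(-137) = (4*(2*1**2))/(-20) = (4*(2*1))*(-1/20) = (4*2)*(-1/20) = 8*(-1/20) = -2/5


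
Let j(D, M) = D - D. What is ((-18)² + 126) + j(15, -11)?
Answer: 450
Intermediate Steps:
j(D, M) = 0
((-18)² + 126) + j(15, -11) = ((-18)² + 126) + 0 = (324 + 126) + 0 = 450 + 0 = 450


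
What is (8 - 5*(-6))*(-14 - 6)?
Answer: -760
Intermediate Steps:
(8 - 5*(-6))*(-14 - 6) = (8 + 30)*(-20) = 38*(-20) = -760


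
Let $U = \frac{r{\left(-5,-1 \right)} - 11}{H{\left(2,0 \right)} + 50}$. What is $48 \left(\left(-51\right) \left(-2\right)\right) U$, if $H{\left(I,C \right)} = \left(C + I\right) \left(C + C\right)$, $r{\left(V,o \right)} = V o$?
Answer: $- \frac{14688}{25} \approx -587.52$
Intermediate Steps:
$H{\left(I,C \right)} = 2 C \left(C + I\right)$ ($H{\left(I,C \right)} = \left(C + I\right) 2 C = 2 C \left(C + I\right)$)
$U = - \frac{3}{25}$ ($U = \frac{\left(-5\right) \left(-1\right) - 11}{2 \cdot 0 \left(0 + 2\right) + 50} = \frac{5 - 11}{2 \cdot 0 \cdot 2 + 50} = - \frac{6}{0 + 50} = - \frac{6}{50} = \left(-6\right) \frac{1}{50} = - \frac{3}{25} \approx -0.12$)
$48 \left(\left(-51\right) \left(-2\right)\right) U = 48 \left(\left(-51\right) \left(-2\right)\right) \left(- \frac{3}{25}\right) = 48 \cdot 102 \left(- \frac{3}{25}\right) = 4896 \left(- \frac{3}{25}\right) = - \frac{14688}{25}$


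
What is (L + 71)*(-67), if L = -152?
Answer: 5427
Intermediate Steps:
(L + 71)*(-67) = (-152 + 71)*(-67) = -81*(-67) = 5427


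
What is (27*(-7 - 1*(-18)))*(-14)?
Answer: -4158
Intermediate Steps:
(27*(-7 - 1*(-18)))*(-14) = (27*(-7 + 18))*(-14) = (27*11)*(-14) = 297*(-14) = -4158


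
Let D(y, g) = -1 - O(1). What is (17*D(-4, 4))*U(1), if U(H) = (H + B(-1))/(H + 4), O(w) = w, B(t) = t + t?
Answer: 34/5 ≈ 6.8000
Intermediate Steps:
B(t) = 2*t
D(y, g) = -2 (D(y, g) = -1 - 1*1 = -1 - 1 = -2)
U(H) = (-2 + H)/(4 + H) (U(H) = (H + 2*(-1))/(H + 4) = (H - 2)/(4 + H) = (-2 + H)/(4 + H))
(17*D(-4, 4))*U(1) = (17*(-2))*((-2 + 1)/(4 + 1)) = -34*(-1)/5 = -34*(-⅕) = 34/5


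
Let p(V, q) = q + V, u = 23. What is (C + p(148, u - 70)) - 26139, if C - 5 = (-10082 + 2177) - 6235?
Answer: -40173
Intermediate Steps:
C = -14135 (C = 5 + ((-10082 + 2177) - 6235) = 5 + (-7905 - 6235) = 5 - 14140 = -14135)
p(V, q) = V + q
(C + p(148, u - 70)) - 26139 = (-14135 + (148 + (23 - 70))) - 26139 = (-14135 + (148 - 47)) - 26139 = (-14135 + 101) - 26139 = -14034 - 26139 = -40173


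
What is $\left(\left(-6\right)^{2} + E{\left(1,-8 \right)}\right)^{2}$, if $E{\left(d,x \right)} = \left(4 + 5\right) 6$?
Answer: $8100$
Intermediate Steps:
$E{\left(d,x \right)} = 54$ ($E{\left(d,x \right)} = 9 \cdot 6 = 54$)
$\left(\left(-6\right)^{2} + E{\left(1,-8 \right)}\right)^{2} = \left(\left(-6\right)^{2} + 54\right)^{2} = \left(36 + 54\right)^{2} = 90^{2} = 8100$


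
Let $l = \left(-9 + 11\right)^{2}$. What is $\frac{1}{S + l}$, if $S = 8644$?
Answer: $\frac{1}{8648} \approx 0.00011563$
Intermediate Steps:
$l = 4$ ($l = 2^{2} = 4$)
$\frac{1}{S + l} = \frac{1}{8644 + 4} = \frac{1}{8648}$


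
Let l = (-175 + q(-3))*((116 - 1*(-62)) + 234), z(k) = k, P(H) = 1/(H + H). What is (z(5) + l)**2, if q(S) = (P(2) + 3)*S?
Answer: 5793036544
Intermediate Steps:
P(H) = 1/(2*H)
q(S) = 13*S/4 (q(S) = ((1/2)/2 + 3)*S = ((1/2)*(1/2) + 3)*S = (1/4 + 3)*S = 13*S/4)
l = -76117 (l = (-175 + (13/4)*(-3))*((116 - 1*(-62)) + 234) = (-175 - 39/4)*((116 + 62) + 234) = -739*(178 + 234)/4 = -739/4*412 = -76117)
(z(5) + l)**2 = (5 - 76117)**2 = (-76112)**2 = 5793036544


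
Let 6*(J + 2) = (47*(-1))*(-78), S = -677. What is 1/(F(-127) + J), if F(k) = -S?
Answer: 1/1286 ≈ 0.00077760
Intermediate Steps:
F(k) = 677 (F(k) = -1*(-677) = 677)
J = 609 (J = -2 + ((47*(-1))*(-78))/6 = -2 + (-47*(-78))/6 = -2 + (⅙)*3666 = -2 + 611 = 609)
1/(F(-127) + J) = 1/(677 + 609) = 1/1286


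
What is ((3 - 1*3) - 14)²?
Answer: 196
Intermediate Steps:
((3 - 1*3) - 14)² = ((3 - 3) - 14)² = (0 - 14)² = (-14)² = 196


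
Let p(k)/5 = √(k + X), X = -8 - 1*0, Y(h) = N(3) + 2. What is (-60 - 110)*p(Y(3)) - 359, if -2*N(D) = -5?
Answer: -359 - 425*I*√14 ≈ -359.0 - 1590.2*I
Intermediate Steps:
N(D) = 5/2 (N(D) = -½*(-5) = 5/2)
Y(h) = 9/2 (Y(h) = 5/2 + 2 = 9/2)
X = -8 (X = -8 + 0 = -8)
p(k) = 5*√(-8 + k) (p(k) = 5*√(k - 8) = 5*√(-8 + k))
(-60 - 110)*p(Y(3)) - 359 = (-60 - 110)*(5*√(-8 + 9/2)) - 359 = -850*√(-7/2) - 359 = -850*I*√14/2 - 359 = -425*I*√14 - 359 = -359 - 425*I*√14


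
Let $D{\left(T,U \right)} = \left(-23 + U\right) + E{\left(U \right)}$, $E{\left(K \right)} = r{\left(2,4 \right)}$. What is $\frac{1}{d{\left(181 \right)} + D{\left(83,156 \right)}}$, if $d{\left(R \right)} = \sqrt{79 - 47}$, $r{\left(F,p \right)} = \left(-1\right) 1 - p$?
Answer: $\frac{4}{511} - \frac{\sqrt{2}}{4088} \approx 0.0074818$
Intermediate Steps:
$r{\left(F,p \right)} = -1 - p$
$E{\left(K \right)} = -5$ ($E{\left(K \right)} = -1 - 4 = -5$)
$d{\left(R \right)} = 4 \sqrt{2}$ ($d{\left(R \right)} = \sqrt{32} = 4 \sqrt{2}$)
$D{\left(T,U \right)} = -28 + U$ ($D{\left(T,U \right)} = \left(-23 + U\right) - 5 = -28 + U$)
$\frac{1}{d{\left(181 \right)} + D{\left(83,156 \right)}} = \frac{1}{4 \sqrt{2} + \left(-28 + 156\right)} = \frac{1}{4 \sqrt{2} + 128} = \frac{1}{128 + 4 \sqrt{2}}$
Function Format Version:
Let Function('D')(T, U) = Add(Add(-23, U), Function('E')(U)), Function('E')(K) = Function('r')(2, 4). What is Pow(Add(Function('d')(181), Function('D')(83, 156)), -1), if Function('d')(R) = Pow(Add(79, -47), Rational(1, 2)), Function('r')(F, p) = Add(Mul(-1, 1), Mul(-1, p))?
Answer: Add(Rational(4, 511), Mul(Rational(-1, 4088), Pow(2, Rational(1, 2)))) ≈ 0.0074818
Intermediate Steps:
Function('r')(F, p) = Add(-1, Mul(-1, p))
Function('E')(K) = -5 (Function('E')(K) = Add(-1, Mul(-1, 4)) = Add(-1, -4) = -5)
Function('d')(R) = Mul(4, Pow(2, Rational(1, 2))) (Function('d')(R) = Pow(32, Rational(1, 2)) = Mul(4, Pow(2, Rational(1, 2))))
Function('D')(T, U) = Add(-28, U) (Function('D')(T, U) = Add(Add(-23, U), -5) = Add(-28, U))
Pow(Add(Function('d')(181), Function('D')(83, 156)), -1) = Pow(Add(Mul(4, Pow(2, Rational(1, 2))), Add(-28, 156)), -1) = Pow(Add(Mul(4, Pow(2, Rational(1, 2))), 128), -1) = Pow(Add(128, Mul(4, Pow(2, Rational(1, 2)))), -1)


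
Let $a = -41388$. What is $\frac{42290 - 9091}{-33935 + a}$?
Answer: $- \frac{33199}{75323} \approx -0.44075$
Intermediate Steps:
$\frac{42290 - 9091}{-33935 + a} = \frac{42290 - 9091}{-33935 - 41388} = \frac{33199}{-75323} = 33199 \left(- \frac{1}{75323}\right) = - \frac{33199}{75323}$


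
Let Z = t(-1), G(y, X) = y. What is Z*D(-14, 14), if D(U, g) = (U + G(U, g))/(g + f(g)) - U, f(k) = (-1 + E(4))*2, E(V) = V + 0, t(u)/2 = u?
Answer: -126/5 ≈ -25.200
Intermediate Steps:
t(u) = 2*u
E(V) = V
f(k) = 6 (f(k) = (-1 + 4)*2 = 3*2 = 6)
Z = -2 (Z = 2*(-1) = -2)
D(U, g) = -U + 2*U/(6 + g) (D(U, g) = (U + U)/(g + 6) - U = (2*U)/(6 + g) - U = 2*U/(6 + g) - U = -U + 2*U/(6 + g))
Z*D(-14, 14) = -(-28)*(-4 - 1*14)/(6 + 14) = -(-28)*(-4 - 14)/20 = -(-28)*(-18)/20 = -2*63/5 = -126/5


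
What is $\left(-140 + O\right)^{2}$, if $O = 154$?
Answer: $196$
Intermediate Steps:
$\left(-140 + O\right)^{2} = \left(-140 + 154\right)^{2} = 14^{2} = 196$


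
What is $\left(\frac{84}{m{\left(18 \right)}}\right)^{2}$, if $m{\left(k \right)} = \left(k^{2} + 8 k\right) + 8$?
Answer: $\frac{9}{289} \approx 0.031142$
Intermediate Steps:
$m{\left(k \right)} = 8 + k^{2} + 8 k$
$\left(\frac{84}{m{\left(18 \right)}}\right)^{2} = \left(\frac{84}{8 + 18^{2} + 8 \cdot 18}\right)^{2} = \left(\frac{84}{8 + 324 + 144}\right)^{2} = \left(\frac{84}{476}\right)^{2} = \left(84 \cdot \frac{1}{476}\right)^{2} = \left(\frac{3}{17}\right)^{2} = \frac{9}{289}$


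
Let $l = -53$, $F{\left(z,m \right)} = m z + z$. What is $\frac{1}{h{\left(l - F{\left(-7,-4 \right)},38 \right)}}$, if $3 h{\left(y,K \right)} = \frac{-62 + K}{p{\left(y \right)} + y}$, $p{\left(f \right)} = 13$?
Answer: $\frac{61}{8} \approx 7.625$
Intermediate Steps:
$F{\left(z,m \right)} = z + m z$
$h{\left(y,K \right)} = \frac{-62 + K}{3 \left(13 + y\right)}$ ($h{\left(y,K \right)} = \frac{\left(-62 + K\right) \frac{1}{13 + y}}{3} = \frac{\frac{1}{13 + y} \left(-62 + K\right)}{3} = \frac{-62 + K}{3 \left(13 + y\right)}$)
$\frac{1}{h{\left(l - F{\left(-7,-4 \right)},38 \right)}} = \frac{1}{\frac{1}{3} \frac{1}{13 - \left(53 - 7 \left(1 - 4\right)\right)} \left(-62 + 38\right)} = \frac{1}{\frac{1}{3} \frac{1}{13 - \left(53 - -21\right)} \left(-24\right)} = \frac{1}{\frac{1}{3} \frac{1}{13 - 74} \left(-24\right)} = \frac{1}{\frac{1}{3} \frac{1}{-61} \left(-24\right)} = \frac{1}{\frac{1}{3} \left(- \frac{1}{61}\right) \left(-24\right)} = \frac{1}{\frac{8}{61}} = \frac{61}{8}$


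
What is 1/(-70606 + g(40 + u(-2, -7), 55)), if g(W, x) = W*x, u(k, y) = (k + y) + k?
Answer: -1/69011 ≈ -1.4490e-5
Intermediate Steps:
u(k, y) = y + 2*k
1/(-70606 + g(40 + u(-2, -7), 55)) = 1/(-70606 + (40 + (-7 + 2*(-2)))*55) = 1/(-70606 + (40 + (-7 - 4))*55) = 1/(-70606 + (40 - 11)*55) = 1/(-70606 + 29*55) = 1/(-70606 + 1595) = 1/(-69011) = -1/69011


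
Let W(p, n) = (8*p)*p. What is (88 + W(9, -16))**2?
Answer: 541696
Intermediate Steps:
W(p, n) = 8*p**2
(88 + W(9, -16))**2 = (88 + 8*9**2)**2 = (88 + 8*81)**2 = (88 + 648)**2 = 736**2 = 541696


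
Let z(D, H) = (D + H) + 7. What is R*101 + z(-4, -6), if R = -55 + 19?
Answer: -3639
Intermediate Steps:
R = -36
z(D, H) = 7 + D + H
R*101 + z(-4, -6) = -36*101 + (7 - 4 - 6) = -3636 - 3 = -3639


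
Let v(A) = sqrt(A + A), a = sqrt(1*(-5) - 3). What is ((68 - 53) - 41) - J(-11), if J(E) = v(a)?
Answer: -26 - 2*2**(1/4)*sqrt(I) ≈ -27.682 - 1.6818*I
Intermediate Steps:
a = 2*I*sqrt(2) (a = sqrt(-5 - 3) = sqrt(-8) = 2*I*sqrt(2) ≈ 2.8284*I)
v(A) = sqrt(2)*sqrt(A) (v(A) = sqrt(2*A) = sqrt(2)*sqrt(A))
J(E) = 2*2**(1/4)*sqrt(I) (J(E) = sqrt(2)*sqrt(2*I*sqrt(2)) = sqrt(2)*(2**(3/4)*sqrt(I)) = 2*2**(1/4)*sqrt(I))
((68 - 53) - 41) - J(-11) = ((68 - 53) - 41) - 2*2**(1/4)*sqrt(I) = (15 - 41) - 2*2**(1/4)*sqrt(I) = -26 - 2*2**(1/4)*sqrt(I)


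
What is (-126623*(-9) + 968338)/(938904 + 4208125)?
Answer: 2107945/5147029 ≈ 0.40955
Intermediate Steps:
(-126623*(-9) + 968338)/(938904 + 4208125) = (1139607 + 968338)/5147029 = 2107945*(1/5147029) = 2107945/5147029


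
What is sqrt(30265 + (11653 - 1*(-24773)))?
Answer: sqrt(66691) ≈ 258.25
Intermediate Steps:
sqrt(30265 + (11653 - 1*(-24773))) = sqrt(30265 + (11653 + 24773)) = sqrt(30265 + 36426) = sqrt(66691)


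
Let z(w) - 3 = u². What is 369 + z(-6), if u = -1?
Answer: 373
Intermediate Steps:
z(w) = 4 (z(w) = 3 + (-1)² = 3 + 1 = 4)
369 + z(-6) = 369 + 4 = 373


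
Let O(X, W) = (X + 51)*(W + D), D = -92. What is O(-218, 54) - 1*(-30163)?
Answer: 36509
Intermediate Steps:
O(X, W) = (-92 + W)*(51 + X) (O(X, W) = (X + 51)*(W - 92) = (51 + X)*(-92 + W) = (-92 + W)*(51 + X))
O(-218, 54) - 1*(-30163) = (-4692 - 92*(-218) + 51*54 + 54*(-218)) - 1*(-30163) = (-4692 + 20056 + 2754 - 11772) + 30163 = 6346 + 30163 = 36509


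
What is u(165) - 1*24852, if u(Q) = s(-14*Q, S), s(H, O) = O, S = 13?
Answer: -24839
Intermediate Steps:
u(Q) = 13
u(165) - 1*24852 = 13 - 1*24852 = 13 - 24852 = -24839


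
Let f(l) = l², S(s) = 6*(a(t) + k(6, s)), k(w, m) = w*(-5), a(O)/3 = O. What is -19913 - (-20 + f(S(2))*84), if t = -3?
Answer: -4619397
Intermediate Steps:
a(O) = 3*O
k(w, m) = -5*w
S(s) = -234 (S(s) = 6*(3*(-3) - 5*6) = 6*(-9 - 30) = 6*(-39) = -234)
-19913 - (-20 + f(S(2))*84) = -19913 - (-20 + (-234)²*84) = -19913 - (-20 + 54756*84) = -19913 - (-20 + 4599504) = -19913 - 1*4599484 = -19913 - 4599484 = -4619397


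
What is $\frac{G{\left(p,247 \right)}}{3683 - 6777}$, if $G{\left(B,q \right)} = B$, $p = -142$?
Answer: $\frac{71}{1547} \approx 0.045895$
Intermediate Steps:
$\frac{G{\left(p,247 \right)}}{3683 - 6777} = - \frac{142}{3683 - 6777} = - \frac{142}{-3094} = \left(-142\right) \left(- \frac{1}{3094}\right) = \frac{71}{1547}$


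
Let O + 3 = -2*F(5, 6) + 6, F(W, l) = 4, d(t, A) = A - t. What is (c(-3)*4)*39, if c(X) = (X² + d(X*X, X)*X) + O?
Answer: 6240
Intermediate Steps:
O = -5 (O = -3 + (-2*4 + 6) = -3 + (-8 + 6) = -3 - 2 = -5)
c(X) = -5 + X² + X*(X - X²) (c(X) = (X² + (X - X*X)*X) - 5 = (X² + (X - X²)*X) - 5 = (X² + X*(X - X²)) - 5 = -5 + X² + X*(X - X²))
(c(-3)*4)*39 = ((-5 - 1*(-3)³ + 2*(-3)²)*4)*39 = ((-5 - 1*(-27) + 2*9)*4)*39 = ((-5 + 27 + 18)*4)*39 = (40*4)*39 = 160*39 = 6240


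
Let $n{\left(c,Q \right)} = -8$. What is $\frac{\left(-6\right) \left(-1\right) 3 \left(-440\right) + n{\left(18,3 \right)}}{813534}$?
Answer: $- \frac{3964}{406767} \approx -0.0097451$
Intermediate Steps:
$\frac{\left(-6\right) \left(-1\right) 3 \left(-440\right) + n{\left(18,3 \right)}}{813534} = \frac{\left(-6\right) \left(-1\right) 3 \left(-440\right) - 8}{813534} = \left(6 \cdot 3 \left(-440\right) - 8\right) \frac{1}{813534} = \left(18 \left(-440\right) - 8\right) \frac{1}{813534} = \left(-7920 - 8\right) \frac{1}{813534} = \left(-7928\right) \frac{1}{813534} = - \frac{3964}{406767}$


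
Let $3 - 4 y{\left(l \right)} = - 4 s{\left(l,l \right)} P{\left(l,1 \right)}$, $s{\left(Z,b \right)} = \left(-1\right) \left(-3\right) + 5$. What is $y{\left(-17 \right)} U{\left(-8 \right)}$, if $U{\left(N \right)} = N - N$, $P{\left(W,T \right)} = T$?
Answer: $0$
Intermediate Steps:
$U{\left(N \right)} = 0$
$s{\left(Z,b \right)} = 8$ ($s{\left(Z,b \right)} = 3 + 5 = 8$)
$y{\left(l \right)} = \frac{35}{4}$ ($y{\left(l \right)} = \frac{3}{4} - \frac{\left(-4\right) 8 \cdot 1}{4} = \frac{3}{4} - \frac{\left(-32\right) 1}{4} = \frac{3}{4} - -8 = \frac{3}{4} + 8 = \frac{35}{4}$)
$y{\left(-17 \right)} U{\left(-8 \right)} = \frac{35}{4} \cdot 0 = 0$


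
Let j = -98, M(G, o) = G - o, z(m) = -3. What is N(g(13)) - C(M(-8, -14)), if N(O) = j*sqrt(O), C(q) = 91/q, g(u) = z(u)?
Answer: -91/6 - 98*I*sqrt(3) ≈ -15.167 - 169.74*I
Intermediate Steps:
g(u) = -3
N(O) = -98*sqrt(O)
N(g(13)) - C(M(-8, -14)) = -98*I*sqrt(3) - 91/(-8 - 1*(-14)) = -98*I*sqrt(3) - 91/(-8 + 14) = -98*I*sqrt(3) - 91/6 = -91/6 - 98*I*sqrt(3)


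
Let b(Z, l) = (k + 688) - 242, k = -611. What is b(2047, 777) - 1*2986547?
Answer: -2986712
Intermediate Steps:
b(Z, l) = -165 (b(Z, l) = (-611 + 688) - 242 = 77 - 242 = -165)
b(2047, 777) - 1*2986547 = -165 - 1*2986547 = -165 - 2986547 = -2986712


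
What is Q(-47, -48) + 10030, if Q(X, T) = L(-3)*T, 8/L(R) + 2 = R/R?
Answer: 10414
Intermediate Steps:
L(R) = -8 (L(R) = 8/(-2 + R/R) = 8/(-2 + 1) = 8/(-1) = 8*(-1) = -8)
Q(X, T) = -8*T
Q(-47, -48) + 10030 = -8*(-48) + 10030 = 384 + 10030 = 10414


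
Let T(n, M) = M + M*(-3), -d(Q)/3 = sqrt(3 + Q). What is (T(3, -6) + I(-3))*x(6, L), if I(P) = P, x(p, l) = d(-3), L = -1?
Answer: 0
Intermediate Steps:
d(Q) = -3*sqrt(3 + Q)
T(n, M) = -2*M (T(n, M) = M - 3*M = -2*M)
x(p, l) = 0 (x(p, l) = -3*sqrt(3 - 3) = -3*sqrt(0) = -3*0 = 0)
(T(3, -6) + I(-3))*x(6, L) = (-2*(-6) - 3)*0 = (12 - 3)*0 = 9*0 = 0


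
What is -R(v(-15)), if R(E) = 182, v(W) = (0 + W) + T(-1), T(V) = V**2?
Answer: -182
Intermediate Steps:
v(W) = 1 + W (v(W) = (0 + W) + (-1)**2 = W + 1 = 1 + W)
-R(v(-15)) = -1*182 = -182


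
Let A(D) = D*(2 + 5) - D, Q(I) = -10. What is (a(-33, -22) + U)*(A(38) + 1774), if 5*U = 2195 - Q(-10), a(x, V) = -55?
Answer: 772772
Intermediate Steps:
A(D) = 6*D (A(D) = D*7 - D = 7*D - D = 6*D)
U = 441 (U = (2195 - 1*(-10))/5 = (2195 + 10)/5 = (1/5)*2205 = 441)
(a(-33, -22) + U)*(A(38) + 1774) = (-55 + 441)*(6*38 + 1774) = 386*(228 + 1774) = 386*2002 = 772772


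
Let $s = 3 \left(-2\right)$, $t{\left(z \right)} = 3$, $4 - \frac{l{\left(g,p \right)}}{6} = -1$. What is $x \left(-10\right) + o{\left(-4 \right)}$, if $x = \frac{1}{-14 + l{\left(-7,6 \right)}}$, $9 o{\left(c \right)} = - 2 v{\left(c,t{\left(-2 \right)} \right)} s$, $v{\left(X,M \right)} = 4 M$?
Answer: $\frac{123}{8} \approx 15.375$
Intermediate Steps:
$l{\left(g,p \right)} = 30$ ($l{\left(g,p \right)} = 24 - -6 = 24 + 6 = 30$)
$s = -6$
$o{\left(c \right)} = 16$ ($o{\left(c \right)} = \frac{- 2 \cdot 4 \cdot 3 \left(-6\right)}{9} = \frac{\left(-2\right) 12 \left(-6\right)}{9} = \frac{\left(-24\right) \left(-6\right)}{9} = \frac{1}{9} \cdot 144 = 16$)
$x = \frac{1}{16}$ ($x = \frac{1}{-14 + 30} = \frac{1}{16} \approx 0.0625$)
$x \left(-10\right) + o{\left(-4 \right)} = \frac{1}{16} \left(-10\right) + 16 = - \frac{5}{8} + 16 = \frac{123}{8}$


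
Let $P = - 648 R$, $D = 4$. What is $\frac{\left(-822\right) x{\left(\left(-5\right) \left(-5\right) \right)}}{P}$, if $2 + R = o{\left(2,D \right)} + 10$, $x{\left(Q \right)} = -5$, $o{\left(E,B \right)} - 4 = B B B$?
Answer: $- \frac{685}{8208} \approx -0.083455$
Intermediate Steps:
$o{\left(E,B \right)} = 4 + B^{3}$ ($o{\left(E,B \right)} = 4 + B B B = 4 + B^{2} B = 4 + B^{3}$)
$R = 76$ ($R = -2 + \left(\left(4 + 4^{3}\right) + 10\right) = -2 + \left(\left(4 + 64\right) + 10\right) = -2 + \left(68 + 10\right) = -2 + 78 = 76$)
$P = -49248$ ($P = \left(-648\right) 76 = -49248$)
$\frac{\left(-822\right) x{\left(\left(-5\right) \left(-5\right) \right)}}{P} = \frac{\left(-822\right) \left(-5\right)}{-49248} = 4110 \left(- \frac{1}{49248}\right) = - \frac{685}{8208}$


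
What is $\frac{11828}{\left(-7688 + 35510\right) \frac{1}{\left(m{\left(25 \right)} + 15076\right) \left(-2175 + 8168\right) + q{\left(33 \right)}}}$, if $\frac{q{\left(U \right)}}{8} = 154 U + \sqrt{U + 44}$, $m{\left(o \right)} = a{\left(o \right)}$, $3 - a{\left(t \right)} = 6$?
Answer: $\frac{534466779530}{13911} + \frac{47312 \sqrt{77}}{13911} \approx 3.842 \cdot 10^{7}$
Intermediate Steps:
$a{\left(t \right)} = -3$ ($a{\left(t \right)} = 3 - 6 = -3$)
$m{\left(o \right)} = -3$
$q{\left(U \right)} = 8 \sqrt{44 + U} + 1232 U$ ($q{\left(U \right)} = 8 \left(154 U + \sqrt{U + 44}\right) = 8 \left(154 U + \sqrt{44 + U}\right) = 8 \left(\sqrt{44 + U} + 154 U\right) = 8 \sqrt{44 + U} + 1232 U$)
$\frac{11828}{\left(-7688 + 35510\right) \frac{1}{\left(m{\left(25 \right)} + 15076\right) \left(-2175 + 8168\right) + q{\left(33 \right)}}} = \frac{11828}{\left(-7688 + 35510\right) \frac{1}{\left(-3 + 15076\right) \left(-2175 + 8168\right) + \left(8 \sqrt{44 + 33} + 1232 \cdot 33\right)}} = \frac{11828}{27822 \frac{1}{15073 \cdot 5993 + \left(8 \sqrt{77} + 40656\right)}} = \frac{11828}{27822 \frac{1}{90332489 + \left(40656 + 8 \sqrt{77}\right)}} = \frac{11828}{27822 \frac{1}{90373145 + 8 \sqrt{77}}} = 11828 \left(\frac{90373145}{27822} + \frac{4 \sqrt{77}}{13911}\right) = \frac{534466779530}{13911} + \frac{47312 \sqrt{77}}{13911}$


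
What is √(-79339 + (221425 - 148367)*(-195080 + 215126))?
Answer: √1464441329 ≈ 38268.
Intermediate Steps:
√(-79339 + (221425 - 148367)*(-195080 + 215126)) = √(-79339 + 73058*20046) = √(-79339 + 1464520668) = √1464441329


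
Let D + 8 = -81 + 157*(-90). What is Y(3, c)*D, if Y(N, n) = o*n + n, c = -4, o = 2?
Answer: 170628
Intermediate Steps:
D = -14219 (D = -8 + (-81 + 157*(-90)) = -8 + (-81 - 14130) = -8 - 14211 = -14219)
Y(N, n) = 3*n (Y(N, n) = 2*n + n = 3*n)
Y(3, c)*D = (3*(-4))*(-14219) = -12*(-14219) = 170628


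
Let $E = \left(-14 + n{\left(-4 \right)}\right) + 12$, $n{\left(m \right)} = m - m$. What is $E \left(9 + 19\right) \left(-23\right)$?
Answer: $1288$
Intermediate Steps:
$n{\left(m \right)} = 0$
$E = -2$ ($E = \left(-14 + 0\right) + 12 = -14 + 12 = -2$)
$E \left(9 + 19\right) \left(-23\right) = - 2 \left(9 + 19\right) \left(-23\right) = \left(-2\right) 28 \left(-23\right) = \left(-56\right) \left(-23\right) = 1288$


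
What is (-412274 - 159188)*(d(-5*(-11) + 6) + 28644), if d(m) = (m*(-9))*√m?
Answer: -16368957528 + 313732638*√61 ≈ -1.3919e+10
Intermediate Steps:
d(m) = -9*m^(3/2) (d(m) = (-9*m)*√m = -9*m^(3/2))
(-412274 - 159188)*(d(-5*(-11) + 6) + 28644) = (-412274 - 159188)*(-9*(-5*(-11) + 6)^(3/2) + 28644) = -571462*(-9*(55 + 6)^(3/2) + 28644) = -571462*(-549*√61 + 28644) = -571462*(28644 - 549*√61) = -16368957528 + 313732638*√61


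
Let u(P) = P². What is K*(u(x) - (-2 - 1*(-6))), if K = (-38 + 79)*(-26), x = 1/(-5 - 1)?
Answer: 76219/18 ≈ 4234.4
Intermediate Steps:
x = -⅙ (x = 1/(-6) = -⅙ ≈ -0.16667)
K = -1066 (K = 41*(-26) = -1066)
K*(u(x) - (-2 - 1*(-6))) = -1066*((-⅙)² - (-2 - 1*(-6))) = -1066*(1/36 - (-2 + 6)) = -1066*(1/36 - 1*4) = -1066*(1/36 - 4) = -1066*(-143/36) = 76219/18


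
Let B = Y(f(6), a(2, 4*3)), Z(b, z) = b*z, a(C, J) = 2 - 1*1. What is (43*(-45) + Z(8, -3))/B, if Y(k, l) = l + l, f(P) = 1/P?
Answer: -1959/2 ≈ -979.50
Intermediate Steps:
a(C, J) = 1 (a(C, J) = 2 - 1 = 1)
Y(k, l) = 2*l
B = 2 (B = 2*1 = 2)
(43*(-45) + Z(8, -3))/B = (43*(-45) + 8*(-3))/2 = (-1935 - 24)*(½) = -1959*½ = -1959/2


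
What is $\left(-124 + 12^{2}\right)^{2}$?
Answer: $400$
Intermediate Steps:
$\left(-124 + 12^{2}\right)^{2} = \left(-124 + 144\right)^{2} = 20^{2} = 400$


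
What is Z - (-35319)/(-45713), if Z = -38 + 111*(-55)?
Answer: -280850278/45713 ≈ -6143.8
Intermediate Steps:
Z = -6143 (Z = -38 - 6105 = -6143)
Z - (-35319)/(-45713) = -6143 - (-35319)/(-45713) = -6143 - (-35319)*(-1)/45713 = -6143 - 1*35319/45713 = -6143 - 35319/45713 = -280850278/45713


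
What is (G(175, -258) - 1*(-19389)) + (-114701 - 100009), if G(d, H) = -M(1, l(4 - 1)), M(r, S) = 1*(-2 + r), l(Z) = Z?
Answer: -195320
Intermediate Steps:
M(r, S) = -2 + r
G(d, H) = 1 (G(d, H) = -(-2 + 1) = -1*(-1) = 1)
(G(175, -258) - 1*(-19389)) + (-114701 - 100009) = (1 - 1*(-19389)) + (-114701 - 100009) = (1 + 19389) - 214710 = 19390 - 214710 = -195320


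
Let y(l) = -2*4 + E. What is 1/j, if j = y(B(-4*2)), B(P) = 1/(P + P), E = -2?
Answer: -⅒ ≈ -0.10000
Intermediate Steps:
B(P) = 1/(2*P)
y(l) = -10 (y(l) = -2*4 - 2 = -8 - 2 = -10)
j = -10
1/j = 1/(-10) = -⅒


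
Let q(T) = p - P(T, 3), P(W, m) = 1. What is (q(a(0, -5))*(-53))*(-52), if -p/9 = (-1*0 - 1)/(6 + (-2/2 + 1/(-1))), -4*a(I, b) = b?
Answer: 3445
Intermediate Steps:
a(I, b) = -b/4
p = 9/4 (p = -9*(-1*0 - 1)/(6 + (-2/2 + 1/(-1))) = -9*(0 - 1)/(6 + (-2*½ + 1*(-1))) = -(-9)/(6 + (-1 - 1)) = -(-9)/(6 - 2) = -(-9)/4 = -9*(-¼) = 9/4 ≈ 2.2500)
q(T) = 5/4 (q(T) = 9/4 - 1*1 = 9/4 - 1 = 5/4)
(q(a(0, -5))*(-53))*(-52) = ((5/4)*(-53))*(-52) = -265/4*(-52) = 3445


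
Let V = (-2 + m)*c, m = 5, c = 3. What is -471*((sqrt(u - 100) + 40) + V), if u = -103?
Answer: -23079 - 471*I*sqrt(203) ≈ -23079.0 - 6710.7*I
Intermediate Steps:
V = 9 (V = (-2 + 5)*3 = 3*3 = 9)
-471*((sqrt(u - 100) + 40) + V) = -471*((sqrt(-103 - 100) + 40) + 9) = -471*((sqrt(-203) + 40) + 9) = -471*((I*sqrt(203) + 40) + 9) = -471*((40 + I*sqrt(203)) + 9) = -471*(49 + I*sqrt(203)) = -23079 - 471*I*sqrt(203)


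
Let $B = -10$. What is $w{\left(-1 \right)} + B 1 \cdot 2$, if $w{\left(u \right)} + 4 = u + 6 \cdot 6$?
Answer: $11$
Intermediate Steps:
$w{\left(u \right)} = 32 + u$ ($w{\left(u \right)} = -4 + \left(u + 6 \cdot 6\right) = -4 + \left(u + 36\right) = -4 + \left(36 + u\right) = 32 + u$)
$w{\left(-1 \right)} + B 1 \cdot 2 = \left(32 - 1\right) - 10 \cdot 1 \cdot 2 = 31 - 20 = 11$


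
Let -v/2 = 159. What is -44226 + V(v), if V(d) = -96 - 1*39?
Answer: -44361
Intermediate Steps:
v = -318 (v = -2*159 = -318)
V(d) = -135 (V(d) = -96 - 39 = -135)
-44226 + V(v) = -44226 - 135 = -44361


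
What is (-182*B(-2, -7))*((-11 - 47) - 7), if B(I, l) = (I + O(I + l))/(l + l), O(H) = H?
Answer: 9295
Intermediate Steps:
B(I, l) = (l + 2*I)/(2*l) (B(I, l) = (I + (I + l))/(l + l) = (l + 2*I)/((2*l)) = (l + 2*I)*(1/(2*l)) = (l + 2*I)/(2*l))
(-182*B(-2, -7))*((-11 - 47) - 7) = (-182*(-2 + (½)*(-7))/(-7))*((-11 - 47) - 7) = (-(-26)*(-2 - 7/2))*(-58 - 7) = -(-26)*(-11)/2*(-65) = -182*11/14*(-65) = -143*(-65) = 9295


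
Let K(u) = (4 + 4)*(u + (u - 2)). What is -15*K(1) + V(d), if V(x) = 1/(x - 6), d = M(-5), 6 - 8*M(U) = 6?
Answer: -1/6 ≈ -0.16667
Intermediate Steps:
M(U) = 0 (M(U) = 3/4 - 1/8*6 = 3/4 - 3/4 = 0)
d = 0
V(x) = 1/(-6 + x)
K(u) = -16 + 16*u (K(u) = 8*(u + (-2 + u)) = 8*(-2 + 2*u) = -16 + 16*u)
-15*K(1) + V(d) = -15*(-16 + 16*1) + 1/(-6 + 0) = -15*(-16 + 16) + 1/(-6) = -15*0 - 1/6 = 0 - 1/6 = -1/6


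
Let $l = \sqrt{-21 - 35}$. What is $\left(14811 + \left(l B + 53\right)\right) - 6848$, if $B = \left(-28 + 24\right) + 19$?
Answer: $8016 + 30 i \sqrt{14} \approx 8016.0 + 112.25 i$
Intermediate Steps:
$B = 15$ ($B = -4 + 19 = 15$)
$l = 2 i \sqrt{14}$ ($l = \sqrt{-56} = 2 i \sqrt{14} \approx 7.4833 i$)
$\left(14811 + \left(l B + 53\right)\right) - 6848 = \left(14811 + \left(2 i \sqrt{14} \cdot 15 + 53\right)\right) - 6848 = \left(14811 + \left(30 i \sqrt{14} + 53\right)\right) - 6848 = \left(14811 + \left(53 + 30 i \sqrt{14}\right)\right) - 6848 = \left(14864 + 30 i \sqrt{14}\right) - 6848 = 8016 + 30 i \sqrt{14}$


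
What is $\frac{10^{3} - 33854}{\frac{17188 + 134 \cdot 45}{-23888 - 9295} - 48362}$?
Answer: $\frac{545097141}{802409732} \approx 0.67933$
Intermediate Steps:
$\frac{10^{3} - 33854}{\frac{17188 + 134 \cdot 45}{-23888 - 9295} - 48362} = \frac{1000 - 33854}{\frac{17188 + 6030}{-33183} - 48362} = - \frac{32854}{23218 \left(- \frac{1}{33183}\right) - 48362} = - \frac{32854}{- \frac{23218}{33183} - 48362} = - \frac{32854}{- \frac{1604819464}{33183}} = \left(-32854\right) \left(- \frac{33183}{1604819464}\right) = \frac{545097141}{802409732}$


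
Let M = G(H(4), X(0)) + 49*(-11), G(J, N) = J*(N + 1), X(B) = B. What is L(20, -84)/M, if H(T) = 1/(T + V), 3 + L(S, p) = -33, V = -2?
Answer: 24/359 ≈ 0.066852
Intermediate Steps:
L(S, p) = -36 (L(S, p) = -3 - 33 = -36)
H(T) = 1/(-2 + T) (H(T) = 1/(T - 2) = 1/(-2 + T))
G(J, N) = J*(1 + N)
M = -1077/2 (M = (1 + 0)/(-2 + 4) + 49*(-11) = 1/2 - 539 = (½)*1 - 539 = ½ - 539 = -1077/2 ≈ -538.50)
L(20, -84)/M = -36/(-1077/2) = -36*(-2/1077) = 24/359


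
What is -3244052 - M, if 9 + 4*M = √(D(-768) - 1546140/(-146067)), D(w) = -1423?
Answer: -12976199/4 - I*√3348297103163/194756 ≈ -3.244e+6 - 9.3955*I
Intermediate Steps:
M = -9/4 + I*√3348297103163/194756 (M = -9/4 + √(-1423 - 1546140/(-146067))/4 = -9/4 + √(-1423 - 1546140*(-1/146067))/4 = -9/4 + √(-1423 + 515380/48689)/4 = -9/4 + √(-68769067/48689)/4 = -9/4 + (I*√3348297103163/48689)/4 = -9/4 + I*√3348297103163/194756 ≈ -2.25 + 9.3955*I)
-3244052 - M = -3244052 - (-9/4 + I*√3348297103163/194756) = -3244052 + (9/4 - I*√3348297103163/194756) = -12976199/4 - I*√3348297103163/194756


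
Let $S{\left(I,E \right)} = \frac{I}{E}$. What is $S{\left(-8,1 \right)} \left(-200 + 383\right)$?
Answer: $-1464$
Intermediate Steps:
$S{\left(-8,1 \right)} \left(-200 + 383\right) = - \frac{8}{1} \left(-200 + 383\right) = \left(-8\right) 1 \cdot 183 = \left(-8\right) 183 = -1464$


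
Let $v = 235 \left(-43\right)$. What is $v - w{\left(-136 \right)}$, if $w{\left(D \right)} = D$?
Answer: $-9969$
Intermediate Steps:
$v = -10105$
$v - w{\left(-136 \right)} = -10105 - -136 = -10105 + 136 = -9969$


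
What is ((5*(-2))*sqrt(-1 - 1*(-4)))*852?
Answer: -8520*sqrt(3) ≈ -14757.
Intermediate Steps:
((5*(-2))*sqrt(-1 - 1*(-4)))*852 = -10*sqrt(-1 + 4)*852 = -10*sqrt(3)*852 = -8520*sqrt(3)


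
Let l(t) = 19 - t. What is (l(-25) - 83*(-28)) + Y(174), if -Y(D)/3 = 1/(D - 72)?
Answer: 80511/34 ≈ 2368.0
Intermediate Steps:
Y(D) = -3/(-72 + D) (Y(D) = -3/(D - 72) = -3/(-72 + D))
(l(-25) - 83*(-28)) + Y(174) = ((19 - 1*(-25)) - 83*(-28)) - 3/(-72 + 174) = ((19 + 25) + 2324) - 3/102 = (44 + 2324) - 3*1/102 = 2368 - 1/34 = 80511/34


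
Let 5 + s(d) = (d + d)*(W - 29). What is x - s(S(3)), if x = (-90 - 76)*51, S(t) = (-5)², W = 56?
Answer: -9811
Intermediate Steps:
S(t) = 25
s(d) = -5 + 54*d (s(d) = -5 + (d + d)*(56 - 29) = -5 + (2*d)*27 = -5 + 54*d)
x = -8466 (x = -166*51 = -8466)
x - s(S(3)) = -8466 - (-5 + 54*25) = -8466 - (-5 + 1350) = -8466 - 1*1345 = -8466 - 1345 = -9811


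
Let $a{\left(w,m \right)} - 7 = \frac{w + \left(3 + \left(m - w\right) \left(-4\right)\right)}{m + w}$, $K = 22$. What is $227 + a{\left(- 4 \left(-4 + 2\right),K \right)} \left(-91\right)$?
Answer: $- \frac{547}{2} \approx -273.5$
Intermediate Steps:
$a{\left(w,m \right)} = 7 + \frac{3 - 4 m + 5 w}{m + w}$ ($a{\left(w,m \right)} = 7 + \frac{w + \left(3 + \left(m - w\right) \left(-4\right)\right)}{m + w} = 7 + \frac{w - \left(-3 - 4 w + 4 m\right)}{m + w} = 7 + \frac{w + \left(3 - 4 m + 4 w\right)}{m + w} = 7 + \frac{3 - 4 m + 5 w}{m + w}$)
$227 + a{\left(- 4 \left(-4 + 2\right),K \right)} \left(-91\right) = 227 + \frac{3 \left(1 + 22 + 4 \left(- 4 \left(-4 + 2\right)\right)\right)}{22 - 4 \left(-4 + 2\right)} \left(-91\right) = 227 + \frac{3 \left(1 + 22 + 4 \left(\left(-4\right) \left(-2\right)\right)\right)}{22 - -8} \left(-91\right) = 227 + \frac{3 \left(1 + 22 + 4 \cdot 8\right)}{22 + 8} \left(-91\right) = 227 + \frac{3 \left(1 + 22 + 32\right)}{30} \left(-91\right) = 227 + 3 \cdot \frac{1}{30} \cdot 55 \left(-91\right) = 227 + \frac{11}{2} \left(-91\right) = 227 - \frac{1001}{2} = - \frac{547}{2}$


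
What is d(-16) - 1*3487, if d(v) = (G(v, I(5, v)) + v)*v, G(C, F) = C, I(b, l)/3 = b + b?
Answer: -2975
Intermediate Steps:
I(b, l) = 6*b (I(b, l) = 3*(b + b) = 3*(2*b) = 6*b)
d(v) = 2*v² (d(v) = (v + v)*v = (2*v)*v = 2*v²)
d(-16) - 1*3487 = 2*(-16)² - 1*3487 = 2*256 - 3487 = 512 - 3487 = -2975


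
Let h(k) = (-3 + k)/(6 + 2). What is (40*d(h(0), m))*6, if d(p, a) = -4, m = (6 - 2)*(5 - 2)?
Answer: -960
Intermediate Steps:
m = 12 (m = 4*3 = 12)
h(k) = -3/8 + k/8 (h(k) = (-3 + k)/8 = (-3 + k)*(1/8) = -3/8 + k/8)
(40*d(h(0), m))*6 = (40*(-4))*6 = -160*6 = -960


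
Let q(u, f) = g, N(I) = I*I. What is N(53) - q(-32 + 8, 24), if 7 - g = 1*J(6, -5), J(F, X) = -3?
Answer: 2799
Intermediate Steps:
N(I) = I**2
g = 10 (g = 7 - (-3) = 7 - 1*(-3) = 7 + 3 = 10)
q(u, f) = 10
N(53) - q(-32 + 8, 24) = 53**2 - 1*10 = 2809 - 10 = 2799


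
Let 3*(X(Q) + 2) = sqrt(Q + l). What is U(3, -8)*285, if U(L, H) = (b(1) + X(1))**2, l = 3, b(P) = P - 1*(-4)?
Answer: 11495/3 ≈ 3831.7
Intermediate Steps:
b(P) = 4 + P (b(P) = P + 4 = 4 + P)
X(Q) = -2 + sqrt(3 + Q)/3 (X(Q) = -2 + sqrt(Q + 3)/3 = -2 + sqrt(3 + Q)/3)
U(L, H) = 121/9 (U(L, H) = ((4 + 1) + (-2 + sqrt(3 + 1)/3))**2 = (5 + (-2 + sqrt(4)/3))**2 = (5 + (-2 + (1/3)*2))**2 = (5 + (-2 + 2/3))**2 = (5 - 4/3)**2 = (11/3)**2 = 121/9)
U(3, -8)*285 = (121/9)*285 = 11495/3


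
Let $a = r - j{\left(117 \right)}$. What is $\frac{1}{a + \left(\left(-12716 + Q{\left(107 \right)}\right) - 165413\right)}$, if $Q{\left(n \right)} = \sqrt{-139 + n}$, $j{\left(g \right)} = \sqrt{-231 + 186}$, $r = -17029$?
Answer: $- \frac{i}{- 3 \sqrt{5} + 4 \sqrt{2} + 195158 i} \approx -5.1241 \cdot 10^{-6} + 2.7604 \cdot 10^{-11} i$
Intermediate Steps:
$j{\left(g \right)} = 3 i \sqrt{5}$ ($j{\left(g \right)} = \sqrt{-45} = 3 i \sqrt{5}$)
$a = -17029 - 3 i \sqrt{5} \approx -17029.0 - 6.7082 i$
$\frac{1}{a + \left(\left(-12716 + Q{\left(107 \right)}\right) - 165413\right)} = \frac{1}{\left(-17029 - 3 i \sqrt{5}\right) - \left(178129 - \sqrt{-139 + 107}\right)} = \frac{1}{\left(-17029 - 3 i \sqrt{5}\right) - \left(178129 - 4 i \sqrt{2}\right)} = \frac{1}{-195158 - 3 i \sqrt{5} + 4 i \sqrt{2}}$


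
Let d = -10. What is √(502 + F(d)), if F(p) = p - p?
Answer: √502 ≈ 22.405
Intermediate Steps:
F(p) = 0
√(502 + F(d)) = √(502 + 0) = √502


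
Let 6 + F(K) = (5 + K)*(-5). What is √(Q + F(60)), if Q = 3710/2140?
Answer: I*√15079082/214 ≈ 18.146*I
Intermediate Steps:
Q = 371/214 (Q = 3710*(1/2140) = 371/214 ≈ 1.7336)
F(K) = -31 - 5*K (F(K) = -6 + (5 + K)*(-5) = -6 + (-25 - 5*K) = -31 - 5*K)
√(Q + F(60)) = √(371/214 + (-31 - 5*60)) = √(371/214 + (-31 - 300)) = √(371/214 - 331) = √(-70463/214) = I*√15079082/214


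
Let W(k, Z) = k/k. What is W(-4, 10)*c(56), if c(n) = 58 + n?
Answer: 114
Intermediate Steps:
W(k, Z) = 1
W(-4, 10)*c(56) = 1*(58 + 56) = 1*114 = 114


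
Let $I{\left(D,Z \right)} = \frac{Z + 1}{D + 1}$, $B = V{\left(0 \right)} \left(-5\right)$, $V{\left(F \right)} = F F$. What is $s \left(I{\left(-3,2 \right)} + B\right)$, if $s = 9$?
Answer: $- \frac{27}{2} \approx -13.5$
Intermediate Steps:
$V{\left(F \right)} = F^{2}$
$B = 0$ ($B = 0^{2} \left(-5\right) = 0 \left(-5\right) = 0$)
$I{\left(D,Z \right)} = \frac{1 + Z}{1 + D}$
$s \left(I{\left(-3,2 \right)} + B\right) = 9 \left(\frac{1 + 2}{1 - 3} + 0\right) = 9 \left(\frac{1}{-2} \cdot 3 + 0\right) = 9 \left(\left(- \frac{1}{2}\right) 3 + 0\right) = 9 \left(- \frac{3}{2} + 0\right) = 9 \left(- \frac{3}{2}\right) = - \frac{27}{2}$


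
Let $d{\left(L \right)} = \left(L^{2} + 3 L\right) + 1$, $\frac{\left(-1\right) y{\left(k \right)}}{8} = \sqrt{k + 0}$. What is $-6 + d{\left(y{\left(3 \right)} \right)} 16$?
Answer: $3082 - 384 \sqrt{3} \approx 2416.9$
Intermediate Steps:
$y{\left(k \right)} = - 8 \sqrt{k}$ ($y{\left(k \right)} = - 8 \sqrt{k + 0} = - 8 \sqrt{k}$)
$d{\left(L \right)} = 1 + L^{2} + 3 L$
$-6 + d{\left(y{\left(3 \right)} \right)} 16 = -6 + \left(1 + \left(- 8 \sqrt{3}\right)^{2} + 3 \left(- 8 \sqrt{3}\right)\right) 16 = -6 + \left(1 + 192 - 24 \sqrt{3}\right) 16 = -6 + \left(193 - 24 \sqrt{3}\right) 16 = -6 + \left(3088 - 384 \sqrt{3}\right) = 3082 - 384 \sqrt{3}$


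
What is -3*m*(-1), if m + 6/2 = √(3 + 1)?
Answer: -3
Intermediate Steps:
m = -1 (m = -3 + √(3 + 1) = -3 + √4 = -3 + 2 = -1)
-3*m*(-1) = -3*(-1)*(-1) = 3*(-1) = -3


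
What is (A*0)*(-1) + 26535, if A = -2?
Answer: 26535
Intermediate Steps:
(A*0)*(-1) + 26535 = -2*0*(-1) + 26535 = 0*(-1) + 26535 = 0 + 26535 = 26535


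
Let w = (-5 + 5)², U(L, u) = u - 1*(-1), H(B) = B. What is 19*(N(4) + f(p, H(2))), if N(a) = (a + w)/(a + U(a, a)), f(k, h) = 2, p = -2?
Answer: 418/9 ≈ 46.444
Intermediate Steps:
U(L, u) = 1 + u (U(L, u) = u + 1 = 1 + u)
w = 0 (w = 0² = 0)
N(a) = a/(1 + 2*a) (N(a) = (a + 0)/(a + (1 + a)) = a/(1 + 2*a))
19*(N(4) + f(p, H(2))) = 19*(4/(1 + 2*4) + 2) = 19*(4/(1 + 8) + 2) = 19*(4/9 + 2) = 19*(22/9) = 418/9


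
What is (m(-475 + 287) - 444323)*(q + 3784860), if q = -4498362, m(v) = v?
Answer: 317159487522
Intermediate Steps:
(m(-475 + 287) - 444323)*(q + 3784860) = ((-475 + 287) - 444323)*(-4498362 + 3784860) = (-188 - 444323)*(-713502) = -444511*(-713502) = 317159487522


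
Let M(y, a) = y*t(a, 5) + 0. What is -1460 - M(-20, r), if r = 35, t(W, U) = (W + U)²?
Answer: 30540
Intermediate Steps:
t(W, U) = (U + W)²
M(y, a) = y*(5 + a)² (M(y, a) = y*(5 + a)² + 0 = y*(5 + a)²)
-1460 - M(-20, r) = -1460 - (-20)*(5 + 35)² = -1460 - (-20)*40² = -1460 - (-20)*1600 = -1460 - 1*(-32000) = -1460 + 32000 = 30540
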